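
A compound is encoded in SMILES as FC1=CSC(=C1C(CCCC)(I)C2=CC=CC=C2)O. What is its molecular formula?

Heavy atoms from the SMILES: 15 C, 1 F, 1 I, 1 O, 1 S.
Implicit hydrogens by atom environment:
  6 × C (aromatic): 1 H each → 6
  4 × C (aromatic): no H
  3 × C: 2 H each → 6
  1 × C: 3 H
  1 × C: no H
  1 × F: no H
  1 × I: no H
  1 × O: 1 H
  1 × S (aromatic): no H
  Total hydrogens = 16.
Molecular formula: C15H16FIOS

C15H16FIOS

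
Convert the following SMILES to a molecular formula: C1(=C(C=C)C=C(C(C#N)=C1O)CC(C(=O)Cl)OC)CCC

Heavy atoms from the SMILES: 16 C, 1 Cl, 1 N, 3 O.
Implicit hydrogens by atom environment:
  5 × C (aromatic): no H
  4 × C: 2 H each → 8
  2 × C: 3 H each → 6
  2 × C: 1 H each → 2
  2 × C: no H
  2 × O: no H
  1 × C (aromatic): 1 H
  1 × Cl: no H
  1 × N: no H
  1 × O: 1 H
  Total hydrogens = 18.
Molecular formula: C16H18ClNO3

C16H18ClNO3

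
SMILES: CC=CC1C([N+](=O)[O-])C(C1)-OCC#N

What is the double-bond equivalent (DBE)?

5

Molecular formula from the SMILES: C9H12N2O3.
DoU = (2C + 2 + N − H − X)/2 = (2·9 + 2 + 2 − 12 − 0)/2 = 10/2 = 5.
(Structurally: 1 ring(s) + 4 π bond(s) = 5.)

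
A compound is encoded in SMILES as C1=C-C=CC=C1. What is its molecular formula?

Heavy atoms from the SMILES: 6 C.
Implicit hydrogens by atom environment:
  6 × C (aromatic): 1 H each → 6
  Total hydrogens = 6.
Molecular formula: C6H6

C6H6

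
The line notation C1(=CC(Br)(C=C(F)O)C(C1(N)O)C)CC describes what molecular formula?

C10H15BrFNO2

Heavy atoms from the SMILES: 1 Br, 10 C, 1 F, 1 N, 2 O.
Implicit hydrogens by atom environment:
  4 × C: no H
  3 × C: 1 H each → 3
  2 × C: 3 H each → 6
  2 × O: 1 H each → 2
  1 × Br: no H
  1 × C: 2 H
  1 × F: no H
  1 × N: 2 H
  Total hydrogens = 15.
Molecular formula: C10H15BrFNO2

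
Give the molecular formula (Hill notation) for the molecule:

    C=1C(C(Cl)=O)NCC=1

Heavy atoms from the SMILES: 5 C, 1 Cl, 1 N, 1 O.
Implicit hydrogens by atom environment:
  3 × C: 1 H each → 3
  1 × C: 2 H
  1 × C: no H
  1 × Cl: no H
  1 × N: 1 H
  1 × O: no H
  Total hydrogens = 6.
Molecular formula: C5H6ClNO

C5H6ClNO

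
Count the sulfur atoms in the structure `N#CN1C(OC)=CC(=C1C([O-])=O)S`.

1

The symbol for sulfur appears 1 time in the SMILES.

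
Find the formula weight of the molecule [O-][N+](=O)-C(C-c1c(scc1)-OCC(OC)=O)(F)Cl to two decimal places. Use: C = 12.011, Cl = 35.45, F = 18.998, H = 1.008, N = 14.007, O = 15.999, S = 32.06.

Molecular formula: C9H9ClFNO5S.
M = 9×12.011 + 1×35.45 + 1×18.998 + 9×1.008 + 1×14.007 + 5×15.999 + 1×32.06 = 297.68 g/mol.

297.68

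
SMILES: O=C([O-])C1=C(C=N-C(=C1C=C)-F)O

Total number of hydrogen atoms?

5

Hydrogens are implicit in SMILES; fill each atom to its normal valence:
  4 × C (aromatic): no H
  1 × C: 2 H
  1 × C (aromatic): 1 H
  1 × C: 1 H
  1 × C: no H
  1 × F: no H
  1 × N (aromatic): no H
  1 × O: 1 H
  1 × O: no H
  1 × O (charge -1): no H
  Total hydrogens = 5.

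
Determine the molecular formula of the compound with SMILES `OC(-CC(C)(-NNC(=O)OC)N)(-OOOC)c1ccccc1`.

C13H21N3O6

Heavy atoms from the SMILES: 13 C, 3 N, 6 O.
Implicit hydrogens by atom environment:
  5 × C (aromatic): 1 H each → 5
  5 × O: no H
  3 × C: 3 H each → 9
  3 × C: no H
  2 × N: 1 H each → 2
  1 × C: 2 H
  1 × C (aromatic): no H
  1 × N: 2 H
  1 × O: 1 H
  Total hydrogens = 21.
Molecular formula: C13H21N3O6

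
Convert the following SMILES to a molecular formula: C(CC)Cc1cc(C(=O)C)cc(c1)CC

Heavy atoms from the SMILES: 14 C, 1 O.
Implicit hydrogens by atom environment:
  4 × C: 2 H each → 8
  3 × C: 3 H each → 9
  3 × C (aromatic): 1 H each → 3
  3 × C (aromatic): no H
  1 × C: no H
  1 × O: no H
  Total hydrogens = 20.
Molecular formula: C14H20O

C14H20O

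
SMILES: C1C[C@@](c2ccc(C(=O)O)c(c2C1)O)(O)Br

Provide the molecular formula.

C11H11BrO4

Heavy atoms from the SMILES: 1 Br, 11 C, 4 O.
Implicit hydrogens by atom environment:
  4 × C (aromatic): no H
  3 × C: 2 H each → 6
  3 × O: 1 H each → 3
  2 × C (aromatic): 1 H each → 2
  2 × C: no H
  1 × Br: no H
  1 × O: no H
  Total hydrogens = 11.
Molecular formula: C11H11BrO4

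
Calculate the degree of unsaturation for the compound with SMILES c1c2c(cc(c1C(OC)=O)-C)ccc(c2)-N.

Molecular formula from the SMILES: C13H13NO2.
DoU = (2C + 2 + N − H − X)/2 = (2·13 + 2 + 1 − 13 − 0)/2 = 16/2 = 8.
(Structurally: 2 ring(s) + 6 π bond(s) = 8.)

8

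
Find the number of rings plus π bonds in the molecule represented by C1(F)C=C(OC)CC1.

2

Molecular formula from the SMILES: C6H9FO.
DoU = (2C + 2 + N − H − X)/2 = (2·6 + 2 + 0 − 9 − 1)/2 = 4/2 = 2.
(Structurally: 1 ring(s) + 1 π bond(s) = 2.)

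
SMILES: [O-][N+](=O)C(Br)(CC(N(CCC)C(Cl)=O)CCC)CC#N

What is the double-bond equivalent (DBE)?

4

Molecular formula from the SMILES: C12H19BrClN3O3.
DoU = (2C + 2 + N − H − X)/2 = (2·12 + 2 + 3 − 19 − 2)/2 = 8/2 = 4.
(Structurally: 0 ring(s) + 4 π bond(s) = 4.)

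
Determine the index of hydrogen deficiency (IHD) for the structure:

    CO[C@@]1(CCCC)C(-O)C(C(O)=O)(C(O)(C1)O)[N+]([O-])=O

Molecular formula from the SMILES: C11H19NO8.
DoU = (2C + 2 + N − H − X)/2 = (2·11 + 2 + 1 − 19 − 0)/2 = 6/2 = 3.
(Structurally: 1 ring(s) + 2 π bond(s) = 3.)

3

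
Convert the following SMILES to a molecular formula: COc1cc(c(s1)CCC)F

Heavy atoms from the SMILES: 8 C, 1 F, 1 O, 1 S.
Implicit hydrogens by atom environment:
  3 × C (aromatic): no H
  2 × C: 3 H each → 6
  2 × C: 2 H each → 4
  1 × C (aromatic): 1 H
  1 × F: no H
  1 × O: no H
  1 × S (aromatic): no H
  Total hydrogens = 11.
Molecular formula: C8H11FOS

C8H11FOS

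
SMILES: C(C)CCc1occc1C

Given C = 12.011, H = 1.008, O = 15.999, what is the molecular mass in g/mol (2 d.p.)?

138.21

Molecular formula: C9H14O.
M = 9×12.011 + 14×1.008 + 1×15.999 = 138.21 g/mol.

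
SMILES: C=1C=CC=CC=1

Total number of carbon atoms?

The symbol for carbon appears 6 times in the SMILES.

6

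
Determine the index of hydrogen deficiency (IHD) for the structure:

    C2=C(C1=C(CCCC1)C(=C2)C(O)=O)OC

Molecular formula from the SMILES: C12H14O3.
DoU = (2C + 2 + N − H − X)/2 = (2·12 + 2 + 0 − 14 − 0)/2 = 12/2 = 6.
(Structurally: 2 ring(s) + 4 π bond(s) = 6.)

6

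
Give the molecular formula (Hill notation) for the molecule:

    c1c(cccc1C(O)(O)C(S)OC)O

Heavy atoms from the SMILES: 9 C, 4 O, 1 S.
Implicit hydrogens by atom environment:
  4 × C (aromatic): 1 H each → 4
  3 × O: 1 H each → 3
  2 × C (aromatic): no H
  1 × C: 3 H
  1 × C: 1 H
  1 × C: no H
  1 × O: no H
  1 × S: 1 H
  Total hydrogens = 12.
Molecular formula: C9H12O4S

C9H12O4S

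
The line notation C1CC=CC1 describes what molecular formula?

Heavy atoms from the SMILES: 5 C.
Implicit hydrogens by atom environment:
  3 × C: 2 H each → 6
  2 × C: 1 H each → 2
  Total hydrogens = 8.
Molecular formula: C5H8

C5H8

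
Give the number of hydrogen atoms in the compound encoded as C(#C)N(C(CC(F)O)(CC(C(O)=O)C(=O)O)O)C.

Hydrogens are implicit in SMILES; fill each atom to its normal valence:
  4 × C: no H
  4 × O: 1 H each → 4
  3 × C: 1 H each → 3
  2 × C: 2 H each → 4
  2 × O: no H
  1 × C: 3 H
  1 × F: no H
  1 × N: no H
  Total hydrogens = 14.

14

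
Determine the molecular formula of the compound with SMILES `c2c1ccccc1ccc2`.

Heavy atoms from the SMILES: 10 C.
Implicit hydrogens by atom environment:
  8 × C (aromatic): 1 H each → 8
  2 × C (aromatic): no H
  Total hydrogens = 8.
Molecular formula: C10H8

C10H8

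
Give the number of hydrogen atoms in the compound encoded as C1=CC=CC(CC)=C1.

10

Hydrogens are implicit in SMILES; fill each atom to its normal valence:
  5 × C (aromatic): 1 H each → 5
  1 × C: 3 H
  1 × C: 2 H
  1 × C (aromatic): no H
  Total hydrogens = 10.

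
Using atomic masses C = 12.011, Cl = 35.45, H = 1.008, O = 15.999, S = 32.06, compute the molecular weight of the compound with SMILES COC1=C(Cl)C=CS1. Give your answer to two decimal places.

148.60

Molecular formula: C5H5ClOS.
M = 5×12.011 + 1×35.45 + 5×1.008 + 1×15.999 + 1×32.06 = 148.60 g/mol.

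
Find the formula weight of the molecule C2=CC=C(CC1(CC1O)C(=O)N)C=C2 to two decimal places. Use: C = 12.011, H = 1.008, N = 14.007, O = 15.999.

Molecular formula: C11H13NO2.
M = 11×12.011 + 13×1.008 + 1×14.007 + 2×15.999 = 191.23 g/mol.

191.23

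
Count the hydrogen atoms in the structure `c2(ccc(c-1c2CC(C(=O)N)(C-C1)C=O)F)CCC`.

18

Hydrogens are implicit in SMILES; fill each atom to its normal valence:
  5 × C: 2 H each → 10
  4 × C (aromatic): no H
  2 × C (aromatic): 1 H each → 2
  2 × C: no H
  2 × O: no H
  1 × C: 3 H
  1 × C: 1 H
  1 × F: no H
  1 × N: 2 H
  Total hydrogens = 18.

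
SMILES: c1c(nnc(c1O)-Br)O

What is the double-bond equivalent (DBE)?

Molecular formula from the SMILES: C4H3BrN2O2.
DoU = (2C + 2 + N − H − X)/2 = (2·4 + 2 + 2 − 3 − 1)/2 = 8/2 = 4.
(Structurally: 1 ring(s) + 3 π bond(s) = 4.)

4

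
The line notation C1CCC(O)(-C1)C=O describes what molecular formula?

C6H10O2

Heavy atoms from the SMILES: 6 C, 2 O.
Implicit hydrogens by atom environment:
  4 × C: 2 H each → 8
  1 × C: 1 H
  1 × C: no H
  1 × O: 1 H
  1 × O: no H
  Total hydrogens = 10.
Molecular formula: C6H10O2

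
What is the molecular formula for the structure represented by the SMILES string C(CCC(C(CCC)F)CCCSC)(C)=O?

C13H25FOS

Heavy atoms from the SMILES: 13 C, 1 F, 1 O, 1 S.
Implicit hydrogens by atom environment:
  7 × C: 2 H each → 14
  3 × C: 3 H each → 9
  2 × C: 1 H each → 2
  1 × C: no H
  1 × F: no H
  1 × O: no H
  1 × S: no H
  Total hydrogens = 25.
Molecular formula: C13H25FOS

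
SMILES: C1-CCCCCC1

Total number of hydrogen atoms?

14

Hydrogens are implicit in SMILES; fill each atom to its normal valence:
  7 × C: 2 H each → 14
  Total hydrogens = 14.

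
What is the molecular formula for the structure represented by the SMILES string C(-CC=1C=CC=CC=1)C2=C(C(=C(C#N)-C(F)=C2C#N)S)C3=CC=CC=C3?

C22H15FN2S

Heavy atoms from the SMILES: 22 C, 1 F, 2 N, 1 S.
Implicit hydrogens by atom environment:
  10 × C (aromatic): 1 H each → 10
  8 × C (aromatic): no H
  2 × C: 2 H each → 4
  2 × C: no H
  2 × N: no H
  1 × F: no H
  1 × S: 1 H
  Total hydrogens = 15.
Molecular formula: C22H15FN2S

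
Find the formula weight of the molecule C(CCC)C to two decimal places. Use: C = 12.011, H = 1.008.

72.15

Molecular formula: C5H12.
M = 5×12.011 + 12×1.008 = 72.15 g/mol.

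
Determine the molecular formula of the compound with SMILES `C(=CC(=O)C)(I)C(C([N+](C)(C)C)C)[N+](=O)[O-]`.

C10H18IN2O3+

Heavy atoms from the SMILES: 10 C, 1 I, 2 N, 3 O.
Implicit hydrogens by atom environment:
  5 × C: 3 H each → 15
  3 × C: 1 H each → 3
  2 × C: no H
  2 × N (charge +1): no H
  2 × O: no H
  1 × I: no H
  1 × O (charge -1): no H
  Total hydrogens = 18.
Net charge +1.
Molecular formula: C10H18IN2O3+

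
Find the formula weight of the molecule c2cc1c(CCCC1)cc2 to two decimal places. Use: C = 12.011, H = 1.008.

132.21

Molecular formula: C10H12.
M = 10×12.011 + 12×1.008 = 132.21 g/mol.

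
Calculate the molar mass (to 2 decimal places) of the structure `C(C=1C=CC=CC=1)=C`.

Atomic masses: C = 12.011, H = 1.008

Molecular formula: C8H8.
M = 8×12.011 + 8×1.008 = 104.15 g/mol.

104.15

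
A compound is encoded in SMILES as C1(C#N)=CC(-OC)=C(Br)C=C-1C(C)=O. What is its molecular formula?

Heavy atoms from the SMILES: 1 Br, 10 C, 1 N, 2 O.
Implicit hydrogens by atom environment:
  4 × C (aromatic): no H
  2 × C: 3 H each → 6
  2 × C (aromatic): 1 H each → 2
  2 × C: no H
  2 × O: no H
  1 × Br: no H
  1 × N: no H
  Total hydrogens = 8.
Molecular formula: C10H8BrNO2

C10H8BrNO2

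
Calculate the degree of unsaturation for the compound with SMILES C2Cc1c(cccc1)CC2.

Molecular formula from the SMILES: C10H12.
DoU = (2C + 2 + N − H − X)/2 = (2·10 + 2 + 0 − 12 − 0)/2 = 10/2 = 5.
(Structurally: 2 ring(s) + 3 π bond(s) = 5.)

5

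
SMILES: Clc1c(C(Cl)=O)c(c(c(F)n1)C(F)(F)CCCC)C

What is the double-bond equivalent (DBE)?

5

Molecular formula from the SMILES: C12H12Cl2F3NO.
DoU = (2C + 2 + N − H − X)/2 = (2·12 + 2 + 1 − 12 − 5)/2 = 10/2 = 5.
(Structurally: 1 ring(s) + 4 π bond(s) = 5.)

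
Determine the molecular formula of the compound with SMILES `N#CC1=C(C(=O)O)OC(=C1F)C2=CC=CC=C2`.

Heavy atoms from the SMILES: 12 C, 1 F, 1 N, 3 O.
Implicit hydrogens by atom environment:
  5 × C (aromatic): 1 H each → 5
  5 × C (aromatic): no H
  2 × C: no H
  1 × F: no H
  1 × N: no H
  1 × O: 1 H
  1 × O (aromatic): no H
  1 × O: no H
  Total hydrogens = 6.
Molecular formula: C12H6FNO3

C12H6FNO3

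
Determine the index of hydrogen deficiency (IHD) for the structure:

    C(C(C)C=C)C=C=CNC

3

Molecular formula from the SMILES: C9H15N.
DoU = (2C + 2 + N − H − X)/2 = (2·9 + 2 + 1 − 15 − 0)/2 = 6/2 = 3.
(Structurally: 0 ring(s) + 3 π bond(s) = 3.)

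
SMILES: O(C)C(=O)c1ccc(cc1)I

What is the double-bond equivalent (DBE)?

5

Molecular formula from the SMILES: C8H7IO2.
DoU = (2C + 2 + N − H − X)/2 = (2·8 + 2 + 0 − 7 − 1)/2 = 10/2 = 5.
(Structurally: 1 ring(s) + 4 π bond(s) = 5.)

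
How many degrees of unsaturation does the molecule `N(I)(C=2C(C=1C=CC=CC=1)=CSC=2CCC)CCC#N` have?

Molecular formula from the SMILES: C16H17IN2S.
DoU = (2C + 2 + N − H − X)/2 = (2·16 + 2 + 2 − 17 − 1)/2 = 18/2 = 9.
(Structurally: 2 ring(s) + 7 π bond(s) = 9.)

9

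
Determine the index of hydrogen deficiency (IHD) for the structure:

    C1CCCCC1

1

Molecular formula from the SMILES: C6H12.
DoU = (2C + 2 + N − H − X)/2 = (2·6 + 2 + 0 − 12 − 0)/2 = 2/2 = 1.
(Structurally: 1 ring(s) + 0 π bond(s) = 1.)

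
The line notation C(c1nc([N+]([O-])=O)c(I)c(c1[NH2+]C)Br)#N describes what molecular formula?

Heavy atoms from the SMILES: 1 Br, 7 C, 1 I, 4 N, 2 O.
Implicit hydrogens by atom environment:
  5 × C (aromatic): no H
  1 × Br: no H
  1 × C: 3 H
  1 × C: no H
  1 × I: no H
  1 × N (charge +1): 2 H
  1 × N (aromatic): no H
  1 × N (charge +1): no H
  1 × N: no H
  1 × O: no H
  1 × O (charge -1): no H
  Total hydrogens = 5.
Net charge +1.
Molecular formula: C7H5BrIN4O2+

C7H5BrIN4O2+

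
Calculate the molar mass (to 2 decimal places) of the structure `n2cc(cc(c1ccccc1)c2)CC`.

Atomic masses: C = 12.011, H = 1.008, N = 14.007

183.25

Molecular formula: C13H13N.
M = 13×12.011 + 13×1.008 + 1×14.007 = 183.25 g/mol.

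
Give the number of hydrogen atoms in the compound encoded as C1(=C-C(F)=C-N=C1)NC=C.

Hydrogens are implicit in SMILES; fill each atom to its normal valence:
  3 × C (aromatic): 1 H each → 3
  2 × C (aromatic): no H
  1 × C: 2 H
  1 × C: 1 H
  1 × F: no H
  1 × N: 1 H
  1 × N (aromatic): no H
  Total hydrogens = 7.

7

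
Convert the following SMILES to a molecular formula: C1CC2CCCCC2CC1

Heavy atoms from the SMILES: 10 C.
Implicit hydrogens by atom environment:
  8 × C: 2 H each → 16
  2 × C: 1 H each → 2
  Total hydrogens = 18.
Molecular formula: C10H18

C10H18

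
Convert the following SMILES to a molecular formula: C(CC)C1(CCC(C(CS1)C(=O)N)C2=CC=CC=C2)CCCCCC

C22H35NOS

Heavy atoms from the SMILES: 22 C, 1 N, 1 O, 1 S.
Implicit hydrogens by atom environment:
  10 × C: 2 H each → 20
  5 × C (aromatic): 1 H each → 5
  2 × C: 3 H each → 6
  2 × C: 1 H each → 2
  2 × C: no H
  1 × C (aromatic): no H
  1 × N: 2 H
  1 × O: no H
  1 × S: no H
  Total hydrogens = 35.
Molecular formula: C22H35NOS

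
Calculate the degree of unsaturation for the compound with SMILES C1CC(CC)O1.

Molecular formula from the SMILES: C5H10O.
DoU = (2C + 2 + N − H − X)/2 = (2·5 + 2 + 0 − 10 − 0)/2 = 2/2 = 1.
(Structurally: 1 ring(s) + 0 π bond(s) = 1.)

1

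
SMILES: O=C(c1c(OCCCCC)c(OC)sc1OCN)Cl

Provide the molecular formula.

C12H18ClNO4S

Heavy atoms from the SMILES: 12 C, 1 Cl, 1 N, 4 O, 1 S.
Implicit hydrogens by atom environment:
  5 × C: 2 H each → 10
  4 × C (aromatic): no H
  4 × O: no H
  2 × C: 3 H each → 6
  1 × C: no H
  1 × Cl: no H
  1 × N: 2 H
  1 × S (aromatic): no H
  Total hydrogens = 18.
Molecular formula: C12H18ClNO4S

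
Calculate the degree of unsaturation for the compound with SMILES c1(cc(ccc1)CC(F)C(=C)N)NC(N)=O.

6

Molecular formula from the SMILES: C11H14FN3O.
DoU = (2C + 2 + N − H − X)/2 = (2·11 + 2 + 3 − 14 − 1)/2 = 12/2 = 6.
(Structurally: 1 ring(s) + 5 π bond(s) = 6.)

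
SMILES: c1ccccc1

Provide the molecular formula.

Heavy atoms from the SMILES: 6 C.
Implicit hydrogens by atom environment:
  6 × C (aromatic): 1 H each → 6
  Total hydrogens = 6.
Molecular formula: C6H6

C6H6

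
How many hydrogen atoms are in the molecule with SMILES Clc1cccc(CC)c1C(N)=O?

10

Hydrogens are implicit in SMILES; fill each atom to its normal valence:
  3 × C (aromatic): 1 H each → 3
  3 × C (aromatic): no H
  1 × C: 3 H
  1 × C: 2 H
  1 × C: no H
  1 × Cl: no H
  1 × N: 2 H
  1 × O: no H
  Total hydrogens = 10.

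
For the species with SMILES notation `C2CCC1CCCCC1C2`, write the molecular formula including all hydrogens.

C10H18

Heavy atoms from the SMILES: 10 C.
Implicit hydrogens by atom environment:
  8 × C: 2 H each → 16
  2 × C: 1 H each → 2
  Total hydrogens = 18.
Molecular formula: C10H18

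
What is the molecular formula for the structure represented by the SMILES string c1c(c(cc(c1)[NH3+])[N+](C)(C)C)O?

Heavy atoms from the SMILES: 9 C, 2 N, 1 O.
Implicit hydrogens by atom environment:
  3 × C: 3 H each → 9
  3 × C (aromatic): 1 H each → 3
  3 × C (aromatic): no H
  1 × N (charge +1): 3 H
  1 × N (charge +1): no H
  1 × O: 1 H
  Total hydrogens = 16.
Net charge +2.
Molecular formula: [C9H16N2O]2+

[C9H16N2O]2+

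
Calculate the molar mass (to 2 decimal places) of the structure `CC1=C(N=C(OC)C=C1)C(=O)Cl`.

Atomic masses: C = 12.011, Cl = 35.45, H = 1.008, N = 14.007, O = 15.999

Molecular formula: C8H8ClNO2.
M = 8×12.011 + 1×35.45 + 8×1.008 + 1×14.007 + 2×15.999 = 185.61 g/mol.

185.61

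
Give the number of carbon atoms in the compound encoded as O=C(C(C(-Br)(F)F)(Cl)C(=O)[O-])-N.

The symbol for carbon appears 4 times in the SMILES. (Cl is a single chlorine, not C + l.)

4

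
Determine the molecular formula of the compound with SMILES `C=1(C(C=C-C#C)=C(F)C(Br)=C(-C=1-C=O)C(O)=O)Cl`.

Heavy atoms from the SMILES: 1 Br, 12 C, 1 Cl, 1 F, 3 O.
Implicit hydrogens by atom environment:
  6 × C (aromatic): no H
  4 × C: 1 H each → 4
  2 × C: no H
  2 × O: no H
  1 × Br: no H
  1 × Cl: no H
  1 × F: no H
  1 × O: 1 H
  Total hydrogens = 5.
Molecular formula: C12H5BrClFO3

C12H5BrClFO3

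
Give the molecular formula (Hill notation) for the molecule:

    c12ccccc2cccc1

C10H8

Heavy atoms from the SMILES: 10 C.
Implicit hydrogens by atom environment:
  8 × C (aromatic): 1 H each → 8
  2 × C (aromatic): no H
  Total hydrogens = 8.
Molecular formula: C10H8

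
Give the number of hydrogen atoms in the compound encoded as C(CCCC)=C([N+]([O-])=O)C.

Hydrogens are implicit in SMILES; fill each atom to its normal valence:
  3 × C: 2 H each → 6
  2 × C: 3 H each → 6
  1 × C: 1 H
  1 × C: no H
  1 × N (charge +1): no H
  1 × O: no H
  1 × O (charge -1): no H
  Total hydrogens = 13.

13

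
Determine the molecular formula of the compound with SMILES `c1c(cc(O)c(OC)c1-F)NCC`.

C9H12FNO2

Heavy atoms from the SMILES: 9 C, 1 F, 1 N, 2 O.
Implicit hydrogens by atom environment:
  4 × C (aromatic): no H
  2 × C: 3 H each → 6
  2 × C (aromatic): 1 H each → 2
  1 × C: 2 H
  1 × F: no H
  1 × N: 1 H
  1 × O: 1 H
  1 × O: no H
  Total hydrogens = 12.
Molecular formula: C9H12FNO2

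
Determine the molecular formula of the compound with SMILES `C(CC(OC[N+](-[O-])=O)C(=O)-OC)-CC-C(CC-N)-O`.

C11H22N2O6

Heavy atoms from the SMILES: 11 C, 2 N, 6 O.
Implicit hydrogens by atom environment:
  7 × C: 2 H each → 14
  4 × O: no H
  2 × C: 1 H each → 2
  1 × C: 3 H
  1 × C: no H
  1 × N: 2 H
  1 × N (charge +1): no H
  1 × O: 1 H
  1 × O (charge -1): no H
  Total hydrogens = 22.
Molecular formula: C11H22N2O6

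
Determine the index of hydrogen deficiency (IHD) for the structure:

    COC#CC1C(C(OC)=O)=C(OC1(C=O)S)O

6

Molecular formula from the SMILES: C10H10O6S.
DoU = (2C + 2 + N − H − X)/2 = (2·10 + 2 + 0 − 10 − 0)/2 = 12/2 = 6.
(Structurally: 1 ring(s) + 5 π bond(s) = 6.)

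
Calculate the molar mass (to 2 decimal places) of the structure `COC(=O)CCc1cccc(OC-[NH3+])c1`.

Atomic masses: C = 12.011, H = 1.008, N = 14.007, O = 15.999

210.25

Molecular formula: C11H16NO3+.
M = 11×12.011 + 16×1.008 + 1×14.007 + 3×15.999 = 210.25 g/mol.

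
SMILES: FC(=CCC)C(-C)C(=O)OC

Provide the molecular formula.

Heavy atoms from the SMILES: 8 C, 1 F, 2 O.
Implicit hydrogens by atom environment:
  3 × C: 3 H each → 9
  2 × C: 1 H each → 2
  2 × C: no H
  2 × O: no H
  1 × C: 2 H
  1 × F: no H
  Total hydrogens = 13.
Molecular formula: C8H13FO2

C8H13FO2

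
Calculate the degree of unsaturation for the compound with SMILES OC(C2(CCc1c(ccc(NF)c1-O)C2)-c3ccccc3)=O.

10

Molecular formula from the SMILES: C17H16FNO3.
DoU = (2C + 2 + N − H − X)/2 = (2·17 + 2 + 1 − 16 − 1)/2 = 20/2 = 10.
(Structurally: 3 ring(s) + 7 π bond(s) = 10.)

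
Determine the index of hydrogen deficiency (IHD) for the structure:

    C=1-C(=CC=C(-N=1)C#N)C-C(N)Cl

6

Molecular formula from the SMILES: C8H8ClN3.
DoU = (2C + 2 + N − H − X)/2 = (2·8 + 2 + 3 − 8 − 1)/2 = 12/2 = 6.
(Structurally: 1 ring(s) + 5 π bond(s) = 6.)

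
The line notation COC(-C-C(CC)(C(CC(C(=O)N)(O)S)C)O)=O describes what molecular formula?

C11H21NO5S

Heavy atoms from the SMILES: 11 C, 1 N, 5 O, 1 S.
Implicit hydrogens by atom environment:
  4 × C: no H
  3 × C: 3 H each → 9
  3 × C: 2 H each → 6
  3 × O: no H
  2 × O: 1 H each → 2
  1 × C: 1 H
  1 × N: 2 H
  1 × S: 1 H
  Total hydrogens = 21.
Molecular formula: C11H21NO5S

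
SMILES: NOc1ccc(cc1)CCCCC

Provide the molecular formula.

C11H17NO

Heavy atoms from the SMILES: 11 C, 1 N, 1 O.
Implicit hydrogens by atom environment:
  4 × C: 2 H each → 8
  4 × C (aromatic): 1 H each → 4
  2 × C (aromatic): no H
  1 × C: 3 H
  1 × N: 2 H
  1 × O: no H
  Total hydrogens = 17.
Molecular formula: C11H17NO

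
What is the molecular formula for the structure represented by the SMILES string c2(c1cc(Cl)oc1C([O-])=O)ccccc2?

C11H6ClO3-

Heavy atoms from the SMILES: 11 C, 1 Cl, 3 O.
Implicit hydrogens by atom environment:
  6 × C (aromatic): 1 H each → 6
  4 × C (aromatic): no H
  1 × C: no H
  1 × Cl: no H
  1 × O (aromatic): no H
  1 × O: no H
  1 × O (charge -1): no H
  Total hydrogens = 6.
Net charge -1.
Molecular formula: C11H6ClO3-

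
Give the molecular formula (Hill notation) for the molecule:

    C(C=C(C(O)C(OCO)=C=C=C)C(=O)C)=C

Heavy atoms from the SMILES: 12 C, 4 O.
Implicit hydrogens by atom environment:
  5 × C: no H
  3 × C: 2 H each → 6
  3 × C: 1 H each → 3
  2 × O: 1 H each → 2
  2 × O: no H
  1 × C: 3 H
  Total hydrogens = 14.
Molecular formula: C12H14O4

C12H14O4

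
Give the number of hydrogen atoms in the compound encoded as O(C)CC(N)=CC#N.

Hydrogens are implicit in SMILES; fill each atom to its normal valence:
  2 × C: no H
  1 × C: 3 H
  1 × C: 2 H
  1 × C: 1 H
  1 × N: 2 H
  1 × N: no H
  1 × O: no H
  Total hydrogens = 8.

8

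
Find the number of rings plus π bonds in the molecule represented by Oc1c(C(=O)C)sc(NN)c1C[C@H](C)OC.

Molecular formula from the SMILES: C10H16N2O3S.
DoU = (2C + 2 + N − H − X)/2 = (2·10 + 2 + 2 − 16 − 0)/2 = 8/2 = 4.
(Structurally: 1 ring(s) + 3 π bond(s) = 4.)

4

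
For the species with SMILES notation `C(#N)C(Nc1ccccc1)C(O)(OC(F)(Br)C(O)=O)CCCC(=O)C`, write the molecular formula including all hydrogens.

Heavy atoms from the SMILES: 1 Br, 16 C, 1 F, 2 N, 5 O.
Implicit hydrogens by atom environment:
  5 × C (aromatic): 1 H each → 5
  5 × C: no H
  3 × C: 2 H each → 6
  3 × O: no H
  2 × O: 1 H each → 2
  1 × Br: no H
  1 × C: 3 H
  1 × C: 1 H
  1 × C (aromatic): no H
  1 × F: no H
  1 × N: 1 H
  1 × N: no H
  Total hydrogens = 18.
Molecular formula: C16H18BrFN2O5

C16H18BrFN2O5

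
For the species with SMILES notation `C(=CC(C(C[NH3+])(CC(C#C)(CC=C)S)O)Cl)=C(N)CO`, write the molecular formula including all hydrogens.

C14H22ClN2O2S+

Heavy atoms from the SMILES: 14 C, 1 Cl, 2 N, 2 O, 1 S.
Implicit hydrogens by atom environment:
  5 × C: 2 H each → 10
  5 × C: no H
  4 × C: 1 H each → 4
  2 × O: 1 H each → 2
  1 × Cl: no H
  1 × N (charge +1): 3 H
  1 × N: 2 H
  1 × S: 1 H
  Total hydrogens = 22.
Net charge +1.
Molecular formula: C14H22ClN2O2S+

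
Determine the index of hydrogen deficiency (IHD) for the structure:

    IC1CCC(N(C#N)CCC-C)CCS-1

3

Molecular formula from the SMILES: C11H19IN2S.
DoU = (2C + 2 + N − H − X)/2 = (2·11 + 2 + 2 − 19 − 1)/2 = 6/2 = 3.
(Structurally: 1 ring(s) + 2 π bond(s) = 3.)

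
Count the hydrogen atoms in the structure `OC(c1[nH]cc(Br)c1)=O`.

Hydrogens are implicit in SMILES; fill each atom to its normal valence:
  2 × C (aromatic): 1 H each → 2
  2 × C (aromatic): no H
  1 × Br: no H
  1 × C: no H
  1 × N (aromatic): 1 H
  1 × O: 1 H
  1 × O: no H
  Total hydrogens = 4.

4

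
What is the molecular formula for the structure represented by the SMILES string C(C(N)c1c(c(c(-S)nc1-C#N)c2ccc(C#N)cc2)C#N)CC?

Heavy atoms from the SMILES: 18 C, 5 N, 1 S.
Implicit hydrogens by atom environment:
  7 × C (aromatic): no H
  4 × C (aromatic): 1 H each → 4
  3 × C: no H
  3 × N: no H
  2 × C: 2 H each → 4
  1 × C: 3 H
  1 × C: 1 H
  1 × N: 2 H
  1 × N (aromatic): no H
  1 × S: 1 H
  Total hydrogens = 15.
Molecular formula: C18H15N5S

C18H15N5S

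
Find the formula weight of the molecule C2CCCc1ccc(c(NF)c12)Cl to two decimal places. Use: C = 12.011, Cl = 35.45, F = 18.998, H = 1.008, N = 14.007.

Molecular formula: C10H11ClFN.
M = 10×12.011 + 1×35.45 + 1×18.998 + 11×1.008 + 1×14.007 = 199.65 g/mol.

199.65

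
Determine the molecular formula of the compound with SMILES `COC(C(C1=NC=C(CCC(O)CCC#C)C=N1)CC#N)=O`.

Heavy atoms from the SMILES: 16 C, 3 N, 3 O.
Implicit hydrogens by atom environment:
  5 × C: 2 H each → 10
  3 × C: 1 H each → 3
  3 × C: no H
  2 × C (aromatic): 1 H each → 2
  2 × C (aromatic): no H
  2 × N (aromatic): no H
  2 × O: no H
  1 × C: 3 H
  1 × N: no H
  1 × O: 1 H
  Total hydrogens = 19.
Molecular formula: C16H19N3O3

C16H19N3O3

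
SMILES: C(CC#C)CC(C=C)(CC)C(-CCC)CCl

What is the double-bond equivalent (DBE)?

Molecular formula from the SMILES: C15H25Cl.
DoU = (2C + 2 + N − H − X)/2 = (2·15 + 2 + 0 − 25 − 1)/2 = 6/2 = 3.
(Structurally: 0 ring(s) + 3 π bond(s) = 3.)

3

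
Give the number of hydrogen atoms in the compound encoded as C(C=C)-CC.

Hydrogens are implicit in SMILES; fill each atom to its normal valence:
  3 × C: 2 H each → 6
  1 × C: 3 H
  1 × C: 1 H
  Total hydrogens = 10.

10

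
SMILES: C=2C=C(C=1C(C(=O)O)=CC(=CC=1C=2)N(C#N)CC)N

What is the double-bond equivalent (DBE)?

10

Molecular formula from the SMILES: C14H13N3O2.
DoU = (2C + 2 + N − H − X)/2 = (2·14 + 2 + 3 − 13 − 0)/2 = 20/2 = 10.
(Structurally: 2 ring(s) + 8 π bond(s) = 10.)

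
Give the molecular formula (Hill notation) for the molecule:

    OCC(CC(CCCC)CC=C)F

Heavy atoms from the SMILES: 11 C, 1 F, 1 O.
Implicit hydrogens by atom environment:
  7 × C: 2 H each → 14
  3 × C: 1 H each → 3
  1 × C: 3 H
  1 × F: no H
  1 × O: 1 H
  Total hydrogens = 21.
Molecular formula: C11H21FO

C11H21FO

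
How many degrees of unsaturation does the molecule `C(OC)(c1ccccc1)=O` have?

Molecular formula from the SMILES: C8H8O2.
DoU = (2C + 2 + N − H − X)/2 = (2·8 + 2 + 0 − 8 − 0)/2 = 10/2 = 5.
(Structurally: 1 ring(s) + 4 π bond(s) = 5.)

5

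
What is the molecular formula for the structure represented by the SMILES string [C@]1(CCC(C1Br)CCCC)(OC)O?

Heavy atoms from the SMILES: 1 Br, 10 C, 2 O.
Implicit hydrogens by atom environment:
  5 × C: 2 H each → 10
  2 × C: 3 H each → 6
  2 × C: 1 H each → 2
  1 × Br: no H
  1 × C: no H
  1 × O: 1 H
  1 × O: no H
  Total hydrogens = 19.
Molecular formula: C10H19BrO2

C10H19BrO2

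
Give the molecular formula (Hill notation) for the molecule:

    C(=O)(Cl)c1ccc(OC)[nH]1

C6H6ClNO2

Heavy atoms from the SMILES: 6 C, 1 Cl, 1 N, 2 O.
Implicit hydrogens by atom environment:
  2 × C (aromatic): 1 H each → 2
  2 × C (aromatic): no H
  2 × O: no H
  1 × C: 3 H
  1 × C: no H
  1 × Cl: no H
  1 × N (aromatic): 1 H
  Total hydrogens = 6.
Molecular formula: C6H6ClNO2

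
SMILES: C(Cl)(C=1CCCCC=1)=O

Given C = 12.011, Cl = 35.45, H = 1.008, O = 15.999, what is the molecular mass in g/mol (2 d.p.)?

Molecular formula: C7H9ClO.
M = 7×12.011 + 1×35.45 + 9×1.008 + 1×15.999 = 144.60 g/mol.

144.60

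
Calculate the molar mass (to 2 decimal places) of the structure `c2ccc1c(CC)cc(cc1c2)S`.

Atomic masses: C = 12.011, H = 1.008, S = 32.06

188.29

Molecular formula: C12H12S.
M = 12×12.011 + 12×1.008 + 1×32.06 = 188.29 g/mol.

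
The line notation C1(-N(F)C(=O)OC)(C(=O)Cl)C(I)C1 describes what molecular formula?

Heavy atoms from the SMILES: 6 C, 1 Cl, 1 F, 1 I, 1 N, 3 O.
Implicit hydrogens by atom environment:
  3 × C: no H
  3 × O: no H
  1 × C: 3 H
  1 × C: 2 H
  1 × C: 1 H
  1 × Cl: no H
  1 × F: no H
  1 × I: no H
  1 × N: no H
  Total hydrogens = 6.
Molecular formula: C6H6ClFINO3

C6H6ClFINO3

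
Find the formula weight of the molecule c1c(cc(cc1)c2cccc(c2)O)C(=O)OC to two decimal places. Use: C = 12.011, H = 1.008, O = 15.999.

228.25

Molecular formula: C14H12O3.
M = 14×12.011 + 12×1.008 + 3×15.999 = 228.25 g/mol.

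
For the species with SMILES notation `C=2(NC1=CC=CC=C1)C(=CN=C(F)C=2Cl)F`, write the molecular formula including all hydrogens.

Heavy atoms from the SMILES: 11 C, 1 Cl, 2 F, 2 N.
Implicit hydrogens by atom environment:
  6 × C (aromatic): 1 H each → 6
  5 × C (aromatic): no H
  2 × F: no H
  1 × Cl: no H
  1 × N: 1 H
  1 × N (aromatic): no H
  Total hydrogens = 7.
Molecular formula: C11H7ClF2N2

C11H7ClF2N2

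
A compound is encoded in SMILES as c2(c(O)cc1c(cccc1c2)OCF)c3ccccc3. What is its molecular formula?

Heavy atoms from the SMILES: 17 C, 1 F, 2 O.
Implicit hydrogens by atom environment:
  10 × C (aromatic): 1 H each → 10
  6 × C (aromatic): no H
  1 × C: 2 H
  1 × F: no H
  1 × O: 1 H
  1 × O: no H
  Total hydrogens = 13.
Molecular formula: C17H13FO2

C17H13FO2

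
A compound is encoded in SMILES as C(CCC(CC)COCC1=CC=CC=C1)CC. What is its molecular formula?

C16H26O

Heavy atoms from the SMILES: 16 C, 1 O.
Implicit hydrogens by atom environment:
  7 × C: 2 H each → 14
  5 × C (aromatic): 1 H each → 5
  2 × C: 3 H each → 6
  1 × C: 1 H
  1 × C (aromatic): no H
  1 × O: no H
  Total hydrogens = 26.
Molecular formula: C16H26O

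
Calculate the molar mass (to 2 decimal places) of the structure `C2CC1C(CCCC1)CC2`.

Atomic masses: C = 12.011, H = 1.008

Molecular formula: C10H18.
M = 10×12.011 + 18×1.008 = 138.25 g/mol.

138.25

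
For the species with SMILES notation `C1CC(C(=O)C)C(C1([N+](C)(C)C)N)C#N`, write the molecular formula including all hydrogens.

Heavy atoms from the SMILES: 11 C, 3 N, 1 O.
Implicit hydrogens by atom environment:
  4 × C: 3 H each → 12
  3 × C: no H
  2 × C: 2 H each → 4
  2 × C: 1 H each → 2
  1 × N: 2 H
  1 × N: no H
  1 × N (charge +1): no H
  1 × O: no H
  Total hydrogens = 20.
Net charge +1.
Molecular formula: C11H20N3O+

C11H20N3O+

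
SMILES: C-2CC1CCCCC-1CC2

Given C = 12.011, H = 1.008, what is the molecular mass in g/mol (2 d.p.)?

138.25

Molecular formula: C10H18.
M = 10×12.011 + 18×1.008 = 138.25 g/mol.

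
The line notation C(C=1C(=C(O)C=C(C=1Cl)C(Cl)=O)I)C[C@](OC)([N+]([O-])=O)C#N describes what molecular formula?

C12H9Cl2IN2O5

Heavy atoms from the SMILES: 12 C, 2 Cl, 1 I, 2 N, 5 O.
Implicit hydrogens by atom environment:
  5 × C (aromatic): no H
  3 × C: no H
  3 × O: no H
  2 × C: 2 H each → 4
  2 × Cl: no H
  1 × C: 3 H
  1 × C (aromatic): 1 H
  1 × I: no H
  1 × N (charge +1): no H
  1 × N: no H
  1 × O: 1 H
  1 × O (charge -1): no H
  Total hydrogens = 9.
Molecular formula: C12H9Cl2IN2O5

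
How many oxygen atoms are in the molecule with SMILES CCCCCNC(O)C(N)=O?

2

The symbol for oxygen appears 2 times in the SMILES.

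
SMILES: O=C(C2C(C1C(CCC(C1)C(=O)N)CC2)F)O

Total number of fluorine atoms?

1

The symbol for fluorine appears 1 time in the SMILES.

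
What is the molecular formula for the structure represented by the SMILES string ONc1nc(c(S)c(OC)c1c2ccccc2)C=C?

Heavy atoms from the SMILES: 14 C, 2 N, 2 O, 1 S.
Implicit hydrogens by atom environment:
  6 × C (aromatic): no H
  5 × C (aromatic): 1 H each → 5
  1 × C: 3 H
  1 × C: 2 H
  1 × C: 1 H
  1 × N: 1 H
  1 × N (aromatic): no H
  1 × O: 1 H
  1 × O: no H
  1 × S: 1 H
  Total hydrogens = 14.
Molecular formula: C14H14N2O2S

C14H14N2O2S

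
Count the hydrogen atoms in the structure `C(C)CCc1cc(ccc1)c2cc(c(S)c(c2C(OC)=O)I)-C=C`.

21

Hydrogens are implicit in SMILES; fill each atom to its normal valence:
  7 × C (aromatic): no H
  5 × C (aromatic): 1 H each → 5
  4 × C: 2 H each → 8
  2 × C: 3 H each → 6
  2 × O: no H
  1 × C: 1 H
  1 × C: no H
  1 × I: no H
  1 × S: 1 H
  Total hydrogens = 21.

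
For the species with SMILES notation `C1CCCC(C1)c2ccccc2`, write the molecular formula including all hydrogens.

Heavy atoms from the SMILES: 12 C.
Implicit hydrogens by atom environment:
  5 × C: 2 H each → 10
  5 × C (aromatic): 1 H each → 5
  1 × C: 1 H
  1 × C (aromatic): no H
  Total hydrogens = 16.
Molecular formula: C12H16

C12H16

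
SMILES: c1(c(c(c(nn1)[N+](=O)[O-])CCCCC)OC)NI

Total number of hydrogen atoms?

Hydrogens are implicit in SMILES; fill each atom to its normal valence:
  4 × C: 2 H each → 8
  4 × C (aromatic): no H
  2 × C: 3 H each → 6
  2 × N (aromatic): no H
  2 × O: no H
  1 × I: no H
  1 × N: 1 H
  1 × N (charge +1): no H
  1 × O (charge -1): no H
  Total hydrogens = 15.

15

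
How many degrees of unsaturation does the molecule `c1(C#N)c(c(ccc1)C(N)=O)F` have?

Molecular formula from the SMILES: C8H5FN2O.
DoU = (2C + 2 + N − H − X)/2 = (2·8 + 2 + 2 − 5 − 1)/2 = 14/2 = 7.
(Structurally: 1 ring(s) + 6 π bond(s) = 7.)

7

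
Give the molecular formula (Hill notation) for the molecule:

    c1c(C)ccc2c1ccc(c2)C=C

Heavy atoms from the SMILES: 13 C.
Implicit hydrogens by atom environment:
  6 × C (aromatic): 1 H each → 6
  4 × C (aromatic): no H
  1 × C: 3 H
  1 × C: 2 H
  1 × C: 1 H
  Total hydrogens = 12.
Molecular formula: C13H12

C13H12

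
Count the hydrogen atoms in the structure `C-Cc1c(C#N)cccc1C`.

11

Hydrogens are implicit in SMILES; fill each atom to its normal valence:
  3 × C (aromatic): 1 H each → 3
  3 × C (aromatic): no H
  2 × C: 3 H each → 6
  1 × C: 2 H
  1 × C: no H
  1 × N: no H
  Total hydrogens = 11.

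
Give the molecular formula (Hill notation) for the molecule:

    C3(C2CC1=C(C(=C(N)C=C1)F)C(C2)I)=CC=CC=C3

Heavy atoms from the SMILES: 16 C, 1 F, 1 I, 1 N.
Implicit hydrogens by atom environment:
  7 × C (aromatic): 1 H each → 7
  5 × C (aromatic): no H
  2 × C: 2 H each → 4
  2 × C: 1 H each → 2
  1 × F: no H
  1 × I: no H
  1 × N: 2 H
  Total hydrogens = 15.
Molecular formula: C16H15FIN

C16H15FIN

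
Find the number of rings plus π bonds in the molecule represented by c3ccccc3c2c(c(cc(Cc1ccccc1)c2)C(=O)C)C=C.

Molecular formula from the SMILES: C23H20O.
DoU = (2C + 2 + N − H − X)/2 = (2·23 + 2 + 0 − 20 − 0)/2 = 28/2 = 14.
(Structurally: 3 ring(s) + 11 π bond(s) = 14.)

14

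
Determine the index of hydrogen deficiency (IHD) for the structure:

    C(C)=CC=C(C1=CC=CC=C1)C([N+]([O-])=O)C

7

Molecular formula from the SMILES: C13H15NO2.
DoU = (2C + 2 + N − H − X)/2 = (2·13 + 2 + 1 − 15 − 0)/2 = 14/2 = 7.
(Structurally: 1 ring(s) + 6 π bond(s) = 7.)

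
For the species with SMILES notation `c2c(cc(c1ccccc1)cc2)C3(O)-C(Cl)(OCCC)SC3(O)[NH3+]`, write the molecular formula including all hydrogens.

C18H21ClNO3S+

Heavy atoms from the SMILES: 18 C, 1 Cl, 1 N, 3 O, 1 S.
Implicit hydrogens by atom environment:
  9 × C (aromatic): 1 H each → 9
  3 × C: no H
  3 × C (aromatic): no H
  2 × C: 2 H each → 4
  2 × O: 1 H each → 2
  1 × C: 3 H
  1 × Cl: no H
  1 × N (charge +1): 3 H
  1 × O: no H
  1 × S: no H
  Total hydrogens = 21.
Net charge +1.
Molecular formula: C18H21ClNO3S+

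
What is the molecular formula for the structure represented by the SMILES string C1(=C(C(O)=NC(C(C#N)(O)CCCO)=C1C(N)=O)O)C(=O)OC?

C13H15N3O7

Heavy atoms from the SMILES: 13 C, 3 N, 7 O.
Implicit hydrogens by atom environment:
  5 × C (aromatic): no H
  4 × C: no H
  4 × O: 1 H each → 4
  3 × C: 2 H each → 6
  3 × O: no H
  1 × C: 3 H
  1 × N: 2 H
  1 × N (aromatic): no H
  1 × N: no H
  Total hydrogens = 15.
Molecular formula: C13H15N3O7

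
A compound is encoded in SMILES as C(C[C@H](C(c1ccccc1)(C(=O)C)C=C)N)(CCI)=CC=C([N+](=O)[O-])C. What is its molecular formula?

C20H25IN2O3

Heavy atoms from the SMILES: 20 C, 1 I, 2 N, 3 O.
Implicit hydrogens by atom environment:
  5 × C (aromatic): 1 H each → 5
  4 × C: 2 H each → 8
  4 × C: 1 H each → 4
  4 × C: no H
  2 × C: 3 H each → 6
  2 × O: no H
  1 × C (aromatic): no H
  1 × I: no H
  1 × N: 2 H
  1 × N (charge +1): no H
  1 × O (charge -1): no H
  Total hydrogens = 25.
Molecular formula: C20H25IN2O3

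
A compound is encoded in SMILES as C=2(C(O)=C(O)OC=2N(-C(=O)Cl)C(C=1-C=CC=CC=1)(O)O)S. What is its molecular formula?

C12H10ClNO6S

Heavy atoms from the SMILES: 12 C, 1 Cl, 1 N, 6 O, 1 S.
Implicit hydrogens by atom environment:
  5 × C (aromatic): 1 H each → 5
  5 × C (aromatic): no H
  4 × O: 1 H each → 4
  2 × C: no H
  1 × Cl: no H
  1 × N: no H
  1 × O (aromatic): no H
  1 × O: no H
  1 × S: 1 H
  Total hydrogens = 10.
Molecular formula: C12H10ClNO6S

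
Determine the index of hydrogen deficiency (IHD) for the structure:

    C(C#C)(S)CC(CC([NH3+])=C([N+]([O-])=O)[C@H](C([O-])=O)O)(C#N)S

Molecular formula from the SMILES: C11H13N3O5S2.
DoU = (2C + 2 + N − H − X)/2 = (2·11 + 2 + 3 − 13 − 0)/2 = 14/2 = 7.
(Structurally: 0 ring(s) + 7 π bond(s) = 7.)

7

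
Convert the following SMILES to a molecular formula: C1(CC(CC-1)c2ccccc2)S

Heavy atoms from the SMILES: 11 C, 1 S.
Implicit hydrogens by atom environment:
  5 × C (aromatic): 1 H each → 5
  3 × C: 2 H each → 6
  2 × C: 1 H each → 2
  1 × C (aromatic): no H
  1 × S: 1 H
  Total hydrogens = 14.
Molecular formula: C11H14S

C11H14S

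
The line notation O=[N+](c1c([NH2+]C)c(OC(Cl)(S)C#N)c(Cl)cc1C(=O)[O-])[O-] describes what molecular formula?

Heavy atoms from the SMILES: 10 C, 2 Cl, 3 N, 5 O, 1 S.
Implicit hydrogens by atom environment:
  5 × C (aromatic): no H
  3 × C: no H
  3 × O: no H
  2 × Cl: no H
  2 × O (charge -1): no H
  1 × C: 3 H
  1 × C (aromatic): 1 H
  1 × N (charge +1): 2 H
  1 × N: no H
  1 × N (charge +1): no H
  1 × S: 1 H
  Total hydrogens = 7.
Molecular formula: C10H7Cl2N3O5S

C10H7Cl2N3O5S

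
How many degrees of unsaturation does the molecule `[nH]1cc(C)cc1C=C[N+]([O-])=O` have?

5

Molecular formula from the SMILES: C7H8N2O2.
DoU = (2C + 2 + N − H − X)/2 = (2·7 + 2 + 2 − 8 − 0)/2 = 10/2 = 5.
(Structurally: 1 ring(s) + 4 π bond(s) = 5.)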